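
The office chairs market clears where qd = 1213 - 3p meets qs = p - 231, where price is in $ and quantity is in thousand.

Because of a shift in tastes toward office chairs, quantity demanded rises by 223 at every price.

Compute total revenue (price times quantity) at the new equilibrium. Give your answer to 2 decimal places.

77411.31

Solve the original market: 1213 - 3p = p - 231, hence p = 361 and q = 130.
After the shift, demand is qd = 1436 - 3p and supply is qs = p - 231.
New equilibrium: 1436 - 3p = p - 231 ⇒ 1667 = 4p ⇒ p = 416.75, q = 185.75.
New expenditure = 416.75 × 185.75 = 77411.31.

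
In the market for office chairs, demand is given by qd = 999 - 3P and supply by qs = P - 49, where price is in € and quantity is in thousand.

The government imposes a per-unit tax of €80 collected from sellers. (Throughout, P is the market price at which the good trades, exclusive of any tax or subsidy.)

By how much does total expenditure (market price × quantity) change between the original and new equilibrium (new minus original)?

-12660

Original equilibrium: 999 - 3P = P - 49 gives 1048 = 4P, so P = 262 and q = 213.
Since sellers keep the price net of the tax, the effective supply curve becomes qs = P - 129.
Clearing the new market: 999 - 3P = P - 129, so P = 282 and q = 153.
Expenditure moves from 262×213 = 55806 to 282×153 = 43146; change = -12660.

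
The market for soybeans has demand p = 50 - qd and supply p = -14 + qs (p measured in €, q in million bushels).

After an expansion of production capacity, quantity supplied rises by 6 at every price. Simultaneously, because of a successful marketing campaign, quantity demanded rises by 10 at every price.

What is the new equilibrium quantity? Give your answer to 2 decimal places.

Solve the original market: 50 - p = p + 14, hence p = 18 and q = 32.
The new curves are qd = 60 - p (demand) and qs = p + 20 (supply).
Clearing the new market: 60 - p = p + 20, so p = 20 and q = 40.

40.00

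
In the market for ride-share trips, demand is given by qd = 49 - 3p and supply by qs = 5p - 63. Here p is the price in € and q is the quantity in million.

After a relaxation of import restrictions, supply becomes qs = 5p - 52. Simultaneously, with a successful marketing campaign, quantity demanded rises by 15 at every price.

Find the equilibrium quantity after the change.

Original equilibrium: 49 - 3p = 5p - 63 gives 112 = 8p, so p = 14 and q = 7.
The shock moves the curves to qd = 64 - 3p and qs = 5p - 52.
Setting them equal: 64 - 3p = 5p - 52 → 116 = 8p, so p = 14.5 and q = 20.5.

20.5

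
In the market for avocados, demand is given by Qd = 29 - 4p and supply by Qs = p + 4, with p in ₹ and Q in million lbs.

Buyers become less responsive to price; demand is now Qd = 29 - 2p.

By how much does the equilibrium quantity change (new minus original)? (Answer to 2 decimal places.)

+3.33

Original equilibrium: 29 - 4p = p + 4 gives 25 = 5p, so p = 5 and Q = 9.
The new curves are Qd = 29 - 2p (demand) and Qs = p + 4 (supply).
Equate the new curves: 29 - 2p = p + 4, giving 25 = 3p, p = 25/3 ≈ 8.3333, Q = 37/3 ≈ 12.3333.
ΔQ = 12.3333 − 9 = +3.33.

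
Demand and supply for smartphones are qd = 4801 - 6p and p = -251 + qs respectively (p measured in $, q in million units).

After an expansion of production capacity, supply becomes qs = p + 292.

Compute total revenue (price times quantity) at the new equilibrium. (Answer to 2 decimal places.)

603009.73

Initially, 4801 - 6p = p + 251, so 4550 = 7p and p = 650, q = 901.
After the shift, demand is qd = 4801 - 6p and supply is qs = p + 292.
Clearing the new market: 4801 - 6p = p + 292, so p = 4509/7 ≈ 644.1429 and q = 6553/7 ≈ 936.1429.
New expenditure = 644.1429 × 936.1429 = 603009.73.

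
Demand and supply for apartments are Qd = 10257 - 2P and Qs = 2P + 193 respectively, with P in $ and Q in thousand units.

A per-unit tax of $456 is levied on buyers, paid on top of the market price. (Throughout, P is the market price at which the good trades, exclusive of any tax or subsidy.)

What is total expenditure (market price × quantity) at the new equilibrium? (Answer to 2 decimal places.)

Before the shock: 10257 - 2P = 2P + 193 ⇒ 10064 = 4P ⇒ P = 2516, Q = 5225.
Since buyers pay the price plus the tax, the effective demand curve becomes Qd = 9345 - 2P.
Clearing the new market: 9345 - 2P = 2P + 193, so P = 2288 and Q = 4769.
New expenditure = 2288 × 4769 = 10911472.00.

10911472.00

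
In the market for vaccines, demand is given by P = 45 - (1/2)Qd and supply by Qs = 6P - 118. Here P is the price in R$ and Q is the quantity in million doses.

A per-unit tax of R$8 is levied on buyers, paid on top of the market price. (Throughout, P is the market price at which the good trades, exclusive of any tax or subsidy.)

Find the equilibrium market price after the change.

24

Original equilibrium: 90 - 2P = 6P - 118 gives 208 = 8P, so P = 26 and Q = 38.
Since buyers pay the price plus the tax, the effective demand curve becomes Qd = 74 - 2P.
Setting them equal: 74 - 2P = 6P - 118 → 192 = 8P, so P = 24 and Q = 26.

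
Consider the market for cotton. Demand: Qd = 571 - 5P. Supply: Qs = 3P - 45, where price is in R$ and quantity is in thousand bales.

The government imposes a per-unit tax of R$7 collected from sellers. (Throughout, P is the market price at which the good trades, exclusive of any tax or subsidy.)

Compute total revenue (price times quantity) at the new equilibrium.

Original equilibrium: 571 - 5P = 3P - 45 gives 616 = 8P, so P = 77 and Q = 186.
Since sellers keep the price net of the tax, the effective supply curve becomes Qs = 3P - 66.
New equilibrium: 571 - 5P = 3P - 66 ⇒ 637 = 8P ⇒ P = 79.625, Q = 172.875.
New expenditure = 79.625 × 172.875 = 13765.171875.

13765.171875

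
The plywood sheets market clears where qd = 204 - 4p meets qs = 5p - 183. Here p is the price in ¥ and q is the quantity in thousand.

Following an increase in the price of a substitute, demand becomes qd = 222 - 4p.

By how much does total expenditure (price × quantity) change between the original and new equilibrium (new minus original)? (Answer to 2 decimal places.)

Initially, 204 - 4p = 5p - 183, so 387 = 9p and p = 43, q = 32.
With the change applied: demand qd = 222 - 4p, supply qs = 5p - 183.
New equilibrium: 222 - 4p = 5p - 183 ⇒ 405 = 9p ⇒ p = 45, q = 42.
Expenditure moves from 43×32 = 1376 to 45×42 = 1890; change = +514.00.

+514.00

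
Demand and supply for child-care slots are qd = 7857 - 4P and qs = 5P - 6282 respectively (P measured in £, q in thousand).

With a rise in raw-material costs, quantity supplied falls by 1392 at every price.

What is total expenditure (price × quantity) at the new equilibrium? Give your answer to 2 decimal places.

1646861.22

Initially, 7857 - 4P = 5P - 6282, so 14139 = 9P and P = 1571, q = 1573.
The shock moves the curves to qd = 7857 - 4P and qs = 5P - 7674.
New equilibrium: 7857 - 4P = 5P - 7674 ⇒ 15531 = 9P ⇒ P = 5177/3 ≈ 1725.6667, q = 2863/3 ≈ 954.3333.
New expenditure = 1725.6667 × 954.3333 = 1646861.22.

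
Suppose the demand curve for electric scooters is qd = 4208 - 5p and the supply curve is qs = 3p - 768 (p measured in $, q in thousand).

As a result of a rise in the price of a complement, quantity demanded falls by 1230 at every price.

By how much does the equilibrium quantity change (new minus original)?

-461.25

Solve the original market: 4208 - 5p = 3p - 768, hence p = 622 and q = 1098.
After the shift, demand is qd = 2978 - 5p and supply is qs = 3p - 768.
New equilibrium: 2978 - 5p = 3p - 768 ⇒ 3746 = 8p ⇒ p = 468.25, q = 636.75.
Δq = 636.75 − 1098 = -461.25.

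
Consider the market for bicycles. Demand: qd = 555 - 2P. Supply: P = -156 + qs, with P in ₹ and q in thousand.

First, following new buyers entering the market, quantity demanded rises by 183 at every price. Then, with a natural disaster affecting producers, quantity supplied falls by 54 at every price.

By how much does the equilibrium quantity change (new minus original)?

Initially, 555 - 2P = P + 156, so 399 = 3P and P = 133, q = 289.
With the change applied: demand qd = 738 - 2P, supply qs = P + 102.
Equate the new curves: 738 - 2P = P + 102, giving 636 = 3P, P = 212, q = 314.
Δq = 314 − 289 = +25.

+25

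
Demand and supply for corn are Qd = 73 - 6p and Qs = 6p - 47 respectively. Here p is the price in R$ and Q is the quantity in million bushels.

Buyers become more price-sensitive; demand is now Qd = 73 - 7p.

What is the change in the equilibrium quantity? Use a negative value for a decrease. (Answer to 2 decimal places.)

Original equilibrium: 73 - 6p = 6p - 47 gives 120 = 12p, so p = 10 and Q = 13.
With the change applied: demand Qd = 73 - 7p, supply Qs = 6p - 47.
Clearing the new market: 73 - 7p = 6p - 47, so p = 120/13 ≈ 9.2308 and Q = 109/13 ≈ 8.3846.
ΔQ = 8.3846 − 13 = -4.62.

-4.62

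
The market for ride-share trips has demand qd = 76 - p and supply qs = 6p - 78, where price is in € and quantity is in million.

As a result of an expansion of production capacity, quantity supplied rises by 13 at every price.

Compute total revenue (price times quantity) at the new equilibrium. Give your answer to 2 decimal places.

Solve the original market: 76 - p = 6p - 78, hence p = 22 and q = 54.
The shock moves the curves to qd = 76 - p and qs = 6p - 65.
New equilibrium: 76 - p = 6p - 65 ⇒ 141 = 7p ⇒ p = 141/7 ≈ 20.1429, q = 391/7 ≈ 55.8571.
New expenditure = 20.1429 × 55.8571 = 1125.12.

1125.12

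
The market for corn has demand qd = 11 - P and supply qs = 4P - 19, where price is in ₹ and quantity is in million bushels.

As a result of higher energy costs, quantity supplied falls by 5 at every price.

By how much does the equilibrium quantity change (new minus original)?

-1

Before the shock: 11 - P = 4P - 19 ⇒ 30 = 5P ⇒ P = 6, q = 5.
The new curves are qd = 11 - P (demand) and qs = 4P - 24 (supply).
Equate the new curves: 11 - P = 4P - 24, giving 35 = 5P, P = 7, q = 4.
Δq = 4 − 5 = -1.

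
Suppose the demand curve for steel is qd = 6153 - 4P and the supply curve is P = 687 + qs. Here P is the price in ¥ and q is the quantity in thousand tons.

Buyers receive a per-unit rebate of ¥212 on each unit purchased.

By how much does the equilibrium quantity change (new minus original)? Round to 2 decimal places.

+169.60

Initially, 6153 - 4P = P - 687, so 6840 = 5P and P = 1368, q = 681.
Since buyers' out-of-pocket price is the market price minus the rebate, the effective demand curve becomes qd = 7001 - 4P.
Clearing the new market: 7001 - 4P = P - 687, so P = 1537.6 and q = 850.6.
Δq = 850.6 − 681 = +169.60.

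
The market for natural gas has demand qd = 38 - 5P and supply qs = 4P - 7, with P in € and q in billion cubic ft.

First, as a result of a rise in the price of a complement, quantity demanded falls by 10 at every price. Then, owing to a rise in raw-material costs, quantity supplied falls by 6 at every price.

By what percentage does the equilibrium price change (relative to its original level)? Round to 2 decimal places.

-8.89

Initially, 38 - 5P = 4P - 7, so 45 = 9P and P = 5, q = 13.
The new curves are qd = 28 - 5P (demand) and qs = 4P - 13 (supply).
Equate the new curves: 28 - 5P = 4P - 13, giving 41 = 9P, P = 41/9 ≈ 4.5556, q = 47/9 ≈ 5.2222.
%ΔP = (4.5556 − 5) / 5 × 100 = -8.89%.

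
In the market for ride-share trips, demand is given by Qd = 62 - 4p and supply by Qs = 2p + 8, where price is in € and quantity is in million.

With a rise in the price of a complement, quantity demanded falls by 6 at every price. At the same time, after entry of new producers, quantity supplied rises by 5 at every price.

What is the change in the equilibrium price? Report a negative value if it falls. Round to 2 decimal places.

-1.83

Solve the original market: 62 - 4p = 2p + 8, hence p = 9 and Q = 26.
After the shift, demand is Qd = 56 - 4p and supply is Qs = 2p + 13.
New equilibrium: 56 - 4p = 2p + 13 ⇒ 43 = 6p ⇒ p = 43/6 ≈ 7.1667, Q = 82/3 ≈ 27.3333.
Δp = 7.1667 − 9 = -1.83.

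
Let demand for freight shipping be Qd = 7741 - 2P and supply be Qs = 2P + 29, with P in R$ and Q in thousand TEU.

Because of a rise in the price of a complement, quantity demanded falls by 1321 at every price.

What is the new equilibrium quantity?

Before the shock: 7741 - 2P = 2P + 29 ⇒ 7712 = 4P ⇒ P = 1928, Q = 3885.
After the shift, demand is Qd = 6420 - 2P and supply is Qs = 2P + 29.
Setting them equal: 6420 - 2P = 2P + 29 → 6391 = 4P, so P = 1597.75 and Q = 3224.5.

3224.5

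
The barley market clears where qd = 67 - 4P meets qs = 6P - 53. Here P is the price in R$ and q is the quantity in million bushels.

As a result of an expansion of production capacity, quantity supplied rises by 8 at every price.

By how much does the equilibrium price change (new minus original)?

Initially, 67 - 4P = 6P - 53, so 120 = 10P and P = 12, q = 19.
With the change applied: demand qd = 67 - 4P, supply qs = 6P - 45.
Setting them equal: 67 - 4P = 6P - 45 → 112 = 10P, so P = 11.2 and q = 22.2.
ΔP = 11.2 − 12 = -0.8.

-0.8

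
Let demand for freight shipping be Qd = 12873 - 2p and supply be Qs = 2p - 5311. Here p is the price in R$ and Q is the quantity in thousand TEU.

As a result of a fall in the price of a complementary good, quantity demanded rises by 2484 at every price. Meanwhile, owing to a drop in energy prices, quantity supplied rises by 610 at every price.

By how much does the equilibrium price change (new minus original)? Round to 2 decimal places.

Before the shock: 12873 - 2p = 2p - 5311 ⇒ 18184 = 4p ⇒ p = 4546, Q = 3781.
The shock moves the curves to Qd = 15357 - 2p and Qs = 2p - 4701.
Equate the new curves: 15357 - 2p = 2p - 4701, giving 20058 = 4p, p = 5014.5, Q = 5328.
Δp = 5014.5 − 4546 = +468.50.

+468.50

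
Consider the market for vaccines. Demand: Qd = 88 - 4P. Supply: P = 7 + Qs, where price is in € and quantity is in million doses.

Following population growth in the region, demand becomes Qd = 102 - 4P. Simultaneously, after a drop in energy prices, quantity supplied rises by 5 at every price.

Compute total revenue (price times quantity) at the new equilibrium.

391.04

Before the shock: 88 - 4P = P - 7 ⇒ 95 = 5P ⇒ P = 19, Q = 12.
The shock moves the curves to Qd = 102 - 4P and Qs = P - 2.
Setting them equal: 102 - 4P = P - 2 → 104 = 5P, so P = 20.8 and Q = 18.8.
New expenditure = 20.8 × 18.8 = 391.04.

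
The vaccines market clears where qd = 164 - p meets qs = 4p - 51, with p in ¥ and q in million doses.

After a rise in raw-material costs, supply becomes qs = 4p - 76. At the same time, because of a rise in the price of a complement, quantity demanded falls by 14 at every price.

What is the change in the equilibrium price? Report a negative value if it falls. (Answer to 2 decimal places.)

Initially, 164 - p = 4p - 51, so 215 = 5p and p = 43, q = 121.
After the shift, demand is qd = 150 - p and supply is qs = 4p - 76.
Setting them equal: 150 - p = 4p - 76 → 226 = 5p, so p = 45.2 and q = 104.8.
Δp = 45.2 − 43 = +2.20.

+2.20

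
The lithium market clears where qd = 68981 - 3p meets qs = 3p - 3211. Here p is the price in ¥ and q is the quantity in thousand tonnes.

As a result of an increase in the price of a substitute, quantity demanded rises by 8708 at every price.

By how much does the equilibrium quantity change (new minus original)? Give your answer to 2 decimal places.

Initially, 68981 - 3p = 3p - 3211, so 72192 = 6p and p = 12032, q = 32885.
The shock moves the curves to qd = 77689 - 3p and qs = 3p - 3211.
Equate the new curves: 77689 - 3p = 3p - 3211, giving 80900 = 6p, p = 40450/3 ≈ 13483.3333, q = 37239.
Δq = 37239 − 32885 = +4354.00.

+4354.00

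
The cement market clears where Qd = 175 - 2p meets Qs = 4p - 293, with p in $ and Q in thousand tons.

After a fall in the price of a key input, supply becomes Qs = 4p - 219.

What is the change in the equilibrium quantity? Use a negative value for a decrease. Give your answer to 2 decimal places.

+24.67

Initially, 175 - 2p = 4p - 293, so 468 = 6p and p = 78, Q = 19.
The shock moves the curves to Qd = 175 - 2p and Qs = 4p - 219.
New equilibrium: 175 - 2p = 4p - 219 ⇒ 394 = 6p ⇒ p = 197/3 ≈ 65.6667, Q = 131/3 ≈ 43.6667.
ΔQ = 43.6667 − 19 = +24.67.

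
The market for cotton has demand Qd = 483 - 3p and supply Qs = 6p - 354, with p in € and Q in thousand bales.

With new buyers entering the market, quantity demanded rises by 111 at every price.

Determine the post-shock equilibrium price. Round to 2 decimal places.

Solve the original market: 483 - 3p = 6p - 354, hence p = 93 and Q = 204.
The shock moves the curves to Qd = 594 - 3p and Qs = 6p - 354.
Clearing the new market: 594 - 3p = 6p - 354, so p = 316/3 ≈ 105.3333 and Q = 278.

105.33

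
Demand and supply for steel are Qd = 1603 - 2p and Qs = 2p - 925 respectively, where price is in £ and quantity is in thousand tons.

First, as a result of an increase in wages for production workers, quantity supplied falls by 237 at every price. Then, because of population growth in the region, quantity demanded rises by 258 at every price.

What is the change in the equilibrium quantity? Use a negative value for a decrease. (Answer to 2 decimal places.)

Initially, 1603 - 2p = 2p - 925, so 2528 = 4p and p = 632, Q = 339.
After the shift, demand is Qd = 1861 - 2p and supply is Qs = 2p - 1162.
Setting them equal: 1861 - 2p = 2p - 1162 → 3023 = 4p, so p = 755.75 and Q = 349.5.
ΔQ = 349.5 − 339 = +10.50.

+10.50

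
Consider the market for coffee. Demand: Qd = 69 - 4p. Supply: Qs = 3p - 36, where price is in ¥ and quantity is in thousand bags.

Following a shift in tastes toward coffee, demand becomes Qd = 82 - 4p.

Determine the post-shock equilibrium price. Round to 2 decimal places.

Original equilibrium: 69 - 4p = 3p - 36 gives 105 = 7p, so p = 15 and Q = 9.
After the shift, demand is Qd = 82 - 4p and supply is Qs = 3p - 36.
New equilibrium: 82 - 4p = 3p - 36 ⇒ 118 = 7p ⇒ p = 118/7 ≈ 16.8571, Q = 102/7 ≈ 14.5714.

16.86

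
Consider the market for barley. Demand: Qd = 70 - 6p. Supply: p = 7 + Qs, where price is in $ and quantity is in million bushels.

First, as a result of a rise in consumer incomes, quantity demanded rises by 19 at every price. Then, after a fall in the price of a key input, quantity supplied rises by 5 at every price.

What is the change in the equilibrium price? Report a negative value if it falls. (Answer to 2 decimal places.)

+2.00

Solve the original market: 70 - 6p = p - 7, hence p = 11 and Q = 4.
The new curves are Qd = 89 - 6p (demand) and Qs = p - 2 (supply).
New equilibrium: 89 - 6p = p - 2 ⇒ 91 = 7p ⇒ p = 13, Q = 11.
Δp = 13 − 11 = +2.00.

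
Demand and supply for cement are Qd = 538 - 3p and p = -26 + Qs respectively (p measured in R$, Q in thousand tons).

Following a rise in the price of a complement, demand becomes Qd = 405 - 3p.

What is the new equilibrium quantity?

120.75

Initially, 538 - 3p = p + 26, so 512 = 4p and p = 128, Q = 154.
The shock moves the curves to Qd = 405 - 3p and Qs = p + 26.
Clearing the new market: 405 - 3p = p + 26, so p = 94.75 and Q = 120.75.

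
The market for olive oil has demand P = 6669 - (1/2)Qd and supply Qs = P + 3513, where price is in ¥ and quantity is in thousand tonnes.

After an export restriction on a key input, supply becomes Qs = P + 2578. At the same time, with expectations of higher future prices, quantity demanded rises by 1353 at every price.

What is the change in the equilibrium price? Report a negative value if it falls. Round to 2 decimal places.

+762.67

Initially, 13338 - 2P = P + 3513, so 9825 = 3P and P = 3275, Q = 6788.
The shock moves the curves to Qd = 14691 - 2P and Qs = P + 2578.
Clearing the new market: 14691 - 2P = P + 2578, so P = 12113/3 ≈ 4037.6667 and Q = 19847/3 ≈ 6615.6667.
ΔP = 4037.6667 − 3275 = +762.67.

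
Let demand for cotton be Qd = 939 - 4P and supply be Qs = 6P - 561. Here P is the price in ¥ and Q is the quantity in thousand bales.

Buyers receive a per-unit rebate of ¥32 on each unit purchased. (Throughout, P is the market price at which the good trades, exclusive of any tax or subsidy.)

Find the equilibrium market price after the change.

162.8

Initially, 939 - 4P = 6P - 561, so 1500 = 10P and P = 150, Q = 339.
Since buyers' out-of-pocket price is the market price minus the rebate, the effective demand curve becomes Qd = 1067 - 4P.
Setting them equal: 1067 - 4P = 6P - 561 → 1628 = 10P, so P = 162.8 and Q = 415.8.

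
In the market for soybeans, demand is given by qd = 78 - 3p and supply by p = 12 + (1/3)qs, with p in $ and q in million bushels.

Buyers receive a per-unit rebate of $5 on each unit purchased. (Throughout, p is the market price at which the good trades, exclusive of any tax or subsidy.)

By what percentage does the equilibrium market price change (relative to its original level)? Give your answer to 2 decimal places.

+13.16

Solve the original market: 78 - 3p = 3p - 36, hence p = 19 and q = 21.
Since buyers' out-of-pocket price is the market price minus the rebate, the effective demand curve becomes qd = 93 - 3p.
Equate the new curves: 93 - 3p = 3p - 36, giving 129 = 6p, p = 21.5, q = 28.5.
%Δp = (21.5 − 19) / 19 × 100 = +13.16%.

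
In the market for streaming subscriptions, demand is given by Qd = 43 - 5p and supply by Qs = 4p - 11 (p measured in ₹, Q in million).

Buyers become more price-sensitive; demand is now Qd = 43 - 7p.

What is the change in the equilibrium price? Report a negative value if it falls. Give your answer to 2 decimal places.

-1.09

Before the shock: 43 - 5p = 4p - 11 ⇒ 54 = 9p ⇒ p = 6, Q = 13.
The new curves are Qd = 43 - 7p (demand) and Qs = 4p - 11 (supply).
Clearing the new market: 43 - 7p = 4p - 11, so p = 54/11 ≈ 4.9091 and Q = 95/11 ≈ 8.6364.
Δp = 4.9091 − 6 = -1.09.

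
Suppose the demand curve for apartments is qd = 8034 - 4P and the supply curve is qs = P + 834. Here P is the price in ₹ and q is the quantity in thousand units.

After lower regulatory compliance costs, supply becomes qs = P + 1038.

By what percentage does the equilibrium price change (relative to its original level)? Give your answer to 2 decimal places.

Original equilibrium: 8034 - 4P = P + 834 gives 7200 = 5P, so P = 1440 and q = 2274.
After the shift, demand is qd = 8034 - 4P and supply is qs = P + 1038.
Clearing the new market: 8034 - 4P = P + 1038, so P = 1399.2 and q = 2437.2.
%ΔP = (1399.2 − 1440) / 1440 × 100 = -2.83%.

-2.83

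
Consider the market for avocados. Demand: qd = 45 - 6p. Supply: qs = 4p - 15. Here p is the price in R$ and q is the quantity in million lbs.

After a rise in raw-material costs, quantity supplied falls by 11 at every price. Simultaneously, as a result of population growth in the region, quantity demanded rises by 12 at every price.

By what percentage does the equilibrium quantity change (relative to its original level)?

-20

Original equilibrium: 45 - 6p = 4p - 15 gives 60 = 10p, so p = 6 and q = 9.
The shock moves the curves to qd = 57 - 6p and qs = 4p - 26.
Setting them equal: 57 - 6p = 4p - 26 → 83 = 10p, so p = 8.3 and q = 7.2.
%Δq = (7.2 − 9) / 9 × 100 = -20%.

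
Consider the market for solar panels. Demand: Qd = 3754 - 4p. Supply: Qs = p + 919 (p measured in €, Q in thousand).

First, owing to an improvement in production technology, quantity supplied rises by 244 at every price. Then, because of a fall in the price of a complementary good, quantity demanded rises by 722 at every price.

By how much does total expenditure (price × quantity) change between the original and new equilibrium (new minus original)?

Before the shock: 3754 - 4p = p + 919 ⇒ 2835 = 5p ⇒ p = 567, Q = 1486.
With the change applied: demand Qd = 4476 - 4p, supply Qs = p + 1163.
Clearing the new market: 4476 - 4p = p + 1163, so p = 662.6 and Q = 1825.6.
Expenditure moves from 567×1486 = 842562 to 662.6×1825.6 = 1209642.56; change = +367080.56.

+367080.56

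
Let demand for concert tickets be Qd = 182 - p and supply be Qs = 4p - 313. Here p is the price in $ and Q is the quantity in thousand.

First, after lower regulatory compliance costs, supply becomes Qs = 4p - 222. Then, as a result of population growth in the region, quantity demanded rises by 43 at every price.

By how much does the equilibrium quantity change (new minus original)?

Before the shock: 182 - p = 4p - 313 ⇒ 495 = 5p ⇒ p = 99, Q = 83.
After the shift, demand is Qd = 225 - p and supply is Qs = 4p - 222.
Equate the new curves: 225 - p = 4p - 222, giving 447 = 5p, p = 89.4, Q = 135.6.
ΔQ = 135.6 − 83 = +52.6.

+52.6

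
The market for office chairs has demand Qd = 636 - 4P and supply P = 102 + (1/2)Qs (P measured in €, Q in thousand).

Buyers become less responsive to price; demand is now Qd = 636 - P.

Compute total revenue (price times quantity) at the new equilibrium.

Solve the original market: 636 - 4P = 2P - 204, hence P = 140 and Q = 76.
The shock moves the curves to Qd = 636 - P and Qs = 2P - 204.
Clearing the new market: 636 - P = 2P - 204, so P = 280 and Q = 356.
New expenditure = 280 × 356 = 99680.

99680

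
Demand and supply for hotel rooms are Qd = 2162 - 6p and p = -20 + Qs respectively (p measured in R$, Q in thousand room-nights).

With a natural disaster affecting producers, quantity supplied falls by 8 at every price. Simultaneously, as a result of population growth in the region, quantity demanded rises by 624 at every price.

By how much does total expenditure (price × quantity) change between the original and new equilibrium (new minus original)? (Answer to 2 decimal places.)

+62041.80

Solve the original market: 2162 - 6p = p + 20, hence p = 306 and Q = 326.
The shock moves the curves to Qd = 2786 - 6p and Qs = p + 12.
Equate the new curves: 2786 - 6p = p + 12, giving 2774 = 7p, p = 2774/7 ≈ 396.2857, Q = 2858/7 ≈ 408.2857.
Expenditure moves from 306×326 = 99756 to 396.2857×408.2857 = 161797.7959; change = +62041.80.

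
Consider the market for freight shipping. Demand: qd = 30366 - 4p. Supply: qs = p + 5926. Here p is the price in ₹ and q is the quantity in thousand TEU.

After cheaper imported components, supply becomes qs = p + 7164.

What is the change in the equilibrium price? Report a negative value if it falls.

Original equilibrium: 30366 - 4p = p + 5926 gives 24440 = 5p, so p = 4888 and q = 10814.
The shock moves the curves to qd = 30366 - 4p and qs = p + 7164.
Setting them equal: 30366 - 4p = p + 7164 → 23202 = 5p, so p = 4640.4 and q = 11804.4.
Δp = 4640.4 − 4888 = -247.6.

-247.6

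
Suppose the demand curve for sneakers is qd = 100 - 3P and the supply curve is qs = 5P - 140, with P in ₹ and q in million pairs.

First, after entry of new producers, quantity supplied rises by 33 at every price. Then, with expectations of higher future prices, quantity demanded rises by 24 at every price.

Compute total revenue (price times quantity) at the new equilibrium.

1079.203125

Solve the original market: 100 - 3P = 5P - 140, hence P = 30 and q = 10.
The shock moves the curves to qd = 124 - 3P and qs = 5P - 107.
New equilibrium: 124 - 3P = 5P - 107 ⇒ 231 = 8P ⇒ P = 28.875, q = 37.375.
New expenditure = 28.875 × 37.375 = 1079.203125.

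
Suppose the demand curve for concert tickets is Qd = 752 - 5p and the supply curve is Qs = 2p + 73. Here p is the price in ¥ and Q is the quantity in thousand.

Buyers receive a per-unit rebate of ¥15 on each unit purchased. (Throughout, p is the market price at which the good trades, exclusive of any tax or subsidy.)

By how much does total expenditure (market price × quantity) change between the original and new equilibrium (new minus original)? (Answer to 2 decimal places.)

Original equilibrium: 752 - 5p = 2p + 73 gives 679 = 7p, so p = 97 and Q = 267.
Since buyers' out-of-pocket price is the market price minus the rebate, the effective demand curve becomes Qd = 827 - 5p.
Clearing the new market: 827 - 5p = 2p + 73, so p = 754/7 ≈ 107.7143 and Q = 2019/7 ≈ 288.4286.
Expenditure moves from 97×267 = 25899 to 107.7143×288.4286 = 31067.8776; change = +5168.88.

+5168.88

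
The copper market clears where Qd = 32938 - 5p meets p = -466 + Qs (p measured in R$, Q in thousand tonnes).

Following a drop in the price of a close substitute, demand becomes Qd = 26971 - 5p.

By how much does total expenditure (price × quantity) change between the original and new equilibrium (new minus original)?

-10238874.75

Before the shock: 32938 - 5p = p + 466 ⇒ 32472 = 6p ⇒ p = 5412, Q = 5878.
The new curves are Qd = 26971 - 5p (demand) and Qs = p + 466 (supply).
New equilibrium: 26971 - 5p = p + 466 ⇒ 26505 = 6p ⇒ p = 4417.5, Q = 4883.5.
Expenditure moves from 5412×5878 = 31811736 to 4417.5×4883.5 = 21572861.25; change = -10238874.75.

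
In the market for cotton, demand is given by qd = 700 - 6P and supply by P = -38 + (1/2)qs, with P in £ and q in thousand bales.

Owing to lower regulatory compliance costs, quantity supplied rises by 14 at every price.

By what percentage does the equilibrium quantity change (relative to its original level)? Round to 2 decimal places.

Initially, 700 - 6P = 2P + 76, so 624 = 8P and P = 78, q = 232.
After the shift, demand is qd = 700 - 6P and supply is qs = 2P + 90.
Setting them equal: 700 - 6P = 2P + 90 → 610 = 8P, so P = 76.25 and q = 242.5.
%Δq = (242.5 − 232) / 232 × 100 = +4.53%.

+4.53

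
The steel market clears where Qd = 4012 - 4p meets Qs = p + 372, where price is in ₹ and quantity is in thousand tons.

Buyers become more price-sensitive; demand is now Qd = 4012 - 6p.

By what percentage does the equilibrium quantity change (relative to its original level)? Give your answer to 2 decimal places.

Initially, 4012 - 4p = p + 372, so 3640 = 5p and p = 728, Q = 1100.
After the shift, demand is Qd = 4012 - 6p and supply is Qs = p + 372.
Setting them equal: 4012 - 6p = p + 372 → 3640 = 7p, so p = 520 and Q = 892.
%ΔQ = (892 − 1100) / 1100 × 100 = -18.91%.

-18.91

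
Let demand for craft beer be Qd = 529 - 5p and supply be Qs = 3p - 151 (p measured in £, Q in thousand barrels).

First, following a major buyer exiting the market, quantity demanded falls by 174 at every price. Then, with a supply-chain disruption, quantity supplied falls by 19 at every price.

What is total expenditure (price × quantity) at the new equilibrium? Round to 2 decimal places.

Solve the original market: 529 - 5p = 3p - 151, hence p = 85 and Q = 104.
After the shift, demand is Qd = 355 - 5p and supply is Qs = 3p - 170.
Setting them equal: 355 - 5p = 3p - 170 → 525 = 8p, so p = 65.625 and Q = 26.875.
New expenditure = 65.625 × 26.875 = 1763.67.

1763.67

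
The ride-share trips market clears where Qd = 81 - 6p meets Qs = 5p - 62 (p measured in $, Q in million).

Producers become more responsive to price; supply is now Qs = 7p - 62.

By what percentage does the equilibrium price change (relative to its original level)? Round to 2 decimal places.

-15.38

Original equilibrium: 81 - 6p = 5p - 62 gives 143 = 11p, so p = 13 and Q = 3.
The new curves are Qd = 81 - 6p (demand) and Qs = 7p - 62 (supply).
Clearing the new market: 81 - 6p = 7p - 62, so p = 11 and Q = 15.
%Δp = (11 − 13) / 13 × 100 = -15.38%.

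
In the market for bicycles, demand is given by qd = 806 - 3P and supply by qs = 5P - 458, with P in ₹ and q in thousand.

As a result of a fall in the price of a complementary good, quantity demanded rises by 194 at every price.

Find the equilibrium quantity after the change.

453.25

Solve the original market: 806 - 3P = 5P - 458, hence P = 158 and q = 332.
The shock moves the curves to qd = 1000 - 3P and qs = 5P - 458.
Setting them equal: 1000 - 3P = 5P - 458 → 1458 = 8P, so P = 182.25 and q = 453.25.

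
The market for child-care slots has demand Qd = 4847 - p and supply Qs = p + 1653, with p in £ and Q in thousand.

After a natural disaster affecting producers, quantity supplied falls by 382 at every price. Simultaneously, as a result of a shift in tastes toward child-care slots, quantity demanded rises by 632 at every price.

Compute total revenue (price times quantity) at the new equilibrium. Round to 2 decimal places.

7101000.00

Initially, 4847 - p = p + 1653, so 3194 = 2p and p = 1597, Q = 3250.
The shock moves the curves to Qd = 5479 - p and Qs = p + 1271.
Equate the new curves: 5479 - p = p + 1271, giving 4208 = 2p, p = 2104, Q = 3375.
New expenditure = 2104 × 3375 = 7101000.00.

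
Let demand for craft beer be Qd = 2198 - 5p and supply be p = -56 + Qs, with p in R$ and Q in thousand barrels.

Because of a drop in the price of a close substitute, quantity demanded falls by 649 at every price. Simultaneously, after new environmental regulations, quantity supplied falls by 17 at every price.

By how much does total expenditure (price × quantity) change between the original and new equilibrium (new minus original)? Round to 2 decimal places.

Before the shock: 2198 - 5p = p + 56 ⇒ 2142 = 6p ⇒ p = 357, Q = 413.
After the shift, demand is Qd = 1549 - 5p and supply is Qs = p + 39.
New equilibrium: 1549 - 5p = p + 39 ⇒ 1510 = 6p ⇒ p = 755/3 ≈ 251.6667, Q = 872/3 ≈ 290.6667.
Expenditure moves from 357×413 = 147441 to 251.6667×290.6667 = 73151.1111; change = -74289.89.

-74289.89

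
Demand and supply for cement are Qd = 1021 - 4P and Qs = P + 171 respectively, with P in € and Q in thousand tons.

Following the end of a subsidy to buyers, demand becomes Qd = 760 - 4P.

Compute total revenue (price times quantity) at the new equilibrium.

Before the shock: 1021 - 4P = P + 171 ⇒ 850 = 5P ⇒ P = 170, Q = 341.
With the change applied: demand Qd = 760 - 4P, supply Qs = P + 171.
Equate the new curves: 760 - 4P = P + 171, giving 589 = 5P, P = 117.8, Q = 288.8.
New expenditure = 117.8 × 288.8 = 34020.64.

34020.64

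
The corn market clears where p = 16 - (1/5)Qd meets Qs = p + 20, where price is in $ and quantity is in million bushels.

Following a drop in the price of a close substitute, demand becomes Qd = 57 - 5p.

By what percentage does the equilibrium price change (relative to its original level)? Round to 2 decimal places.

Solve the original market: 80 - 5p = p + 20, hence p = 10 and Q = 30.
After the shift, demand is Qd = 57 - 5p and supply is Qs = p + 20.
Equate the new curves: 57 - 5p = p + 20, giving 37 = 6p, p = 37/6 ≈ 6.1667, Q = 157/6 ≈ 26.1667.
%Δp = (6.1667 − 10) / 10 × 100 = -38.33%.

-38.33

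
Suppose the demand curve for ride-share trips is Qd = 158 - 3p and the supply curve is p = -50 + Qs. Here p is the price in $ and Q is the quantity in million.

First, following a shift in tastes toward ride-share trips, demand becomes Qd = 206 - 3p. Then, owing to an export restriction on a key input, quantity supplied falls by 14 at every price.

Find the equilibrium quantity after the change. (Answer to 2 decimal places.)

Initially, 158 - 3p = p + 50, so 108 = 4p and p = 27, Q = 77.
After the shift, demand is Qd = 206 - 3p and supply is Qs = p + 36.
New equilibrium: 206 - 3p = p + 36 ⇒ 170 = 4p ⇒ p = 42.5, Q = 78.5.

78.50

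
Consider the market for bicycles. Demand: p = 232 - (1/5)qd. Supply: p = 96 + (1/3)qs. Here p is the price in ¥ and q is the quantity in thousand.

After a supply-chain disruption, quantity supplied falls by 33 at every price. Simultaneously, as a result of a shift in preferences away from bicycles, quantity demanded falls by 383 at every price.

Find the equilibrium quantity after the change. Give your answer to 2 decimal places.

Solve the original market: 1160 - 5p = 3p - 288, hence p = 181 and q = 255.
With the change applied: demand qd = 777 - 5p, supply qs = 3p - 321.
Clearing the new market: 777 - 5p = 3p - 321, so p = 137.25 and q = 90.75.

90.75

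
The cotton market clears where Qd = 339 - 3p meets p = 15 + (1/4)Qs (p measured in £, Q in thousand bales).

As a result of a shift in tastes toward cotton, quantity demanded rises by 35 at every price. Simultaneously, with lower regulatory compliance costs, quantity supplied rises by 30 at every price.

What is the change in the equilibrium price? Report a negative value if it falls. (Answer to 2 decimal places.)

+0.71

Initially, 339 - 3p = 4p - 60, so 399 = 7p and p = 57, Q = 168.
After the shift, demand is Qd = 374 - 3p and supply is Qs = 4p - 30.
Equate the new curves: 374 - 3p = 4p - 30, giving 404 = 7p, p = 404/7 ≈ 57.7143, Q = 1406/7 ≈ 200.8571.
Δp = 57.7143 − 57 = +0.71.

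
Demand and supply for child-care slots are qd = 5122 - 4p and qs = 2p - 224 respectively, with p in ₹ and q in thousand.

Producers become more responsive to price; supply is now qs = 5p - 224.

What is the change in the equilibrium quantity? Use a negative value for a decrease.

+1188

Original equilibrium: 5122 - 4p = 2p - 224 gives 5346 = 6p, so p = 891 and q = 1558.
After the shift, demand is qd = 5122 - 4p and supply is qs = 5p - 224.
Setting them equal: 5122 - 4p = 5p - 224 → 5346 = 9p, so p = 594 and q = 2746.
Δq = 2746 − 1558 = +1188.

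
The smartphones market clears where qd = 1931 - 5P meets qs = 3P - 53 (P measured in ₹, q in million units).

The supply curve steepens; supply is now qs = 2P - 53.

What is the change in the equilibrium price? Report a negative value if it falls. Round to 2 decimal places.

Solve the original market: 1931 - 5P = 3P - 53, hence P = 248 and q = 691.
The new curves are qd = 1931 - 5P (demand) and qs = 2P - 53 (supply).
New equilibrium: 1931 - 5P = 2P - 53 ⇒ 1984 = 7P ⇒ P = 1984/7 ≈ 283.4286, q = 3597/7 ≈ 513.8571.
ΔP = 283.4286 − 248 = +35.43.

+35.43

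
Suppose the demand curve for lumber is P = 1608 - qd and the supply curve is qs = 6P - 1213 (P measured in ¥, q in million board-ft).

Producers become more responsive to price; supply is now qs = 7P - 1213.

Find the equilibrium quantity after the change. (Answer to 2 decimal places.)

Original equilibrium: 1608 - P = 6P - 1213 gives 2821 = 7P, so P = 403 and q = 1205.
After the shift, demand is qd = 1608 - P and supply is qs = 7P - 1213.
Equate the new curves: 1608 - P = 7P - 1213, giving 2821 = 8P, P = 352.625, q = 1255.375.

1255.38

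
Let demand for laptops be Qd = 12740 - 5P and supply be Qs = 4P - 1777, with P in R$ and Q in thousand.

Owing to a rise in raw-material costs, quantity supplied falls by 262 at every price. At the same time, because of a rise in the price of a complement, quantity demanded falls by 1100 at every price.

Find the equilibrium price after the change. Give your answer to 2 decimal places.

1519.89

Before the shock: 12740 - 5P = 4P - 1777 ⇒ 14517 = 9P ⇒ P = 1613, Q = 4675.
After the shift, demand is Qd = 11640 - 5P and supply is Qs = 4P - 2039.
Clearing the new market: 11640 - 5P = 4P - 2039, so P = 13679/9 ≈ 1519.8889 and Q = 36365/9 ≈ 4040.5556.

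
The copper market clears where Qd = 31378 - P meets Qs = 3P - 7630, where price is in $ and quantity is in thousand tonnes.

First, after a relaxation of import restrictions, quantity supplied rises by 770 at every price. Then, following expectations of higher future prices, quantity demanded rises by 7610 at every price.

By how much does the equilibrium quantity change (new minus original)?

+5900

Before the shock: 31378 - P = 3P - 7630 ⇒ 39008 = 4P ⇒ P = 9752, Q = 21626.
The shock moves the curves to Qd = 38988 - P and Qs = 3P - 6860.
Setting them equal: 38988 - P = 3P - 6860 → 45848 = 4P, so P = 11462 and Q = 27526.
ΔQ = 27526 − 21626 = +5900.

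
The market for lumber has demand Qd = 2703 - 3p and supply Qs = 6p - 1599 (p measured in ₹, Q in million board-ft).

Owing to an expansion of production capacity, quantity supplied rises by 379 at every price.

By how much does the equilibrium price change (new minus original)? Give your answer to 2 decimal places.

-42.11

Original equilibrium: 2703 - 3p = 6p - 1599 gives 4302 = 9p, so p = 478 and Q = 1269.
After the shift, demand is Qd = 2703 - 3p and supply is Qs = 6p - 1220.
New equilibrium: 2703 - 3p = 6p - 1220 ⇒ 3923 = 9p ⇒ p = 3923/9 ≈ 435.8889, Q = 4186/3 ≈ 1395.3333.
Δp = 435.8889 − 478 = -42.11.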